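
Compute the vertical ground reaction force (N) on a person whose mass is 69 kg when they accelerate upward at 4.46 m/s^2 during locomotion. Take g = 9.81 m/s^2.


GRF = m * (g + a)
GRF = 69 * (9.81 + 4.46)
GRF = 69 * 14.2700
GRF = 984.6300


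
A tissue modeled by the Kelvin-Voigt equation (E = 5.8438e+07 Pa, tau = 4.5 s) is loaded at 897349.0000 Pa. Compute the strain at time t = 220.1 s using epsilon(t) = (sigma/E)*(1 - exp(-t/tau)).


epsilon(t) = (sigma/E) * (1 - exp(-t/tau))
sigma/E = 897349.0000 / 5.8438e+07 = 0.0154
exp(-t/tau) = exp(-220.1 / 4.5) = 5.7303e-22
epsilon = 0.0154 * (1 - 5.7303e-22)
epsilon = 0.0154


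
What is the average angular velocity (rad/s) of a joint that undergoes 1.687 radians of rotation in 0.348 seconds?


omega = delta_theta / delta_t
omega = 1.687 / 0.348
omega = 4.8477


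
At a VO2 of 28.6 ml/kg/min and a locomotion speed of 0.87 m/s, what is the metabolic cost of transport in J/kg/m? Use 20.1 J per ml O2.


Power per kg = VO2 * 20.1 / 60
Power per kg = 28.6 * 20.1 / 60 = 9.5810 W/kg
Cost = power_per_kg / speed
Cost = 9.5810 / 0.87
Cost = 11.0126


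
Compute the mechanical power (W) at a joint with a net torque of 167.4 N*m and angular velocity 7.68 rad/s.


P = M * omega
P = 167.4 * 7.68
P = 1285.6320


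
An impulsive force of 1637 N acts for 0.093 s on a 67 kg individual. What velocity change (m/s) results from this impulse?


J = F * dt = 1637 * 0.093 = 152.2410 N*s
delta_v = J / m
delta_v = 152.2410 / 67
delta_v = 2.2723


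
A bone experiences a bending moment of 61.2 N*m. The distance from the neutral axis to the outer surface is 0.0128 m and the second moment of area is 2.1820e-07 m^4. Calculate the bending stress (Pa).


sigma = M * c / I
sigma = 61.2 * 0.0128 / 2.1820e-07
M * c = 0.7834
sigma = 3.5901e+06


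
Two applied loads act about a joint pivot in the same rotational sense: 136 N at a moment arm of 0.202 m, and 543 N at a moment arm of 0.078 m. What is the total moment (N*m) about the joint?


M = F1 * d1 + F2 * d2
M = 136 * 0.202 + 543 * 0.078
M = 27.4720 + 42.3540
M = 69.8260


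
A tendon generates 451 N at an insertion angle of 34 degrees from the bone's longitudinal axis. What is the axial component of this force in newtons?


F_eff = F_tendon * cos(theta)
theta = 34 deg = 0.5934 rad
cos(theta) = 0.8290
F_eff = 451 * 0.8290
F_eff = 373.8959


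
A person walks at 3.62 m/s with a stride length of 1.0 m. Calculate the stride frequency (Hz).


f = v / stride_length
f = 3.62 / 1.0
f = 3.6200


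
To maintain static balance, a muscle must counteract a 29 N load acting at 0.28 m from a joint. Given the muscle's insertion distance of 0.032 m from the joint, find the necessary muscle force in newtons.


F_muscle = W * d_load / d_muscle
F_muscle = 29 * 0.28 / 0.032
Numerator = 8.1200
F_muscle = 253.7500


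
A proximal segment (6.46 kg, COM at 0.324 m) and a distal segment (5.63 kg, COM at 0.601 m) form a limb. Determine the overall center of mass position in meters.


COM = (m1*x1 + m2*x2) / (m1 + m2)
COM = (6.46*0.324 + 5.63*0.601) / (6.46 + 5.63)
Numerator = 5.4767
Denominator = 12.0900
COM = 0.4530


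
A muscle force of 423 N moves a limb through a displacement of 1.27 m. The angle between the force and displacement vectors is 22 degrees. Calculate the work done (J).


W = F * d * cos(theta)
theta = 22 deg = 0.3840 rad
cos(theta) = 0.9272
W = 423 * 1.27 * 0.9272
W = 498.0924


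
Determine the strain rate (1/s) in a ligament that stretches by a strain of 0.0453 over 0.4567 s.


strain_rate = delta_strain / delta_t
strain_rate = 0.0453 / 0.4567
strain_rate = 0.0992


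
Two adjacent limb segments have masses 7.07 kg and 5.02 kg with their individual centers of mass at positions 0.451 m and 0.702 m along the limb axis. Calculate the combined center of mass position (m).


COM = (m1*x1 + m2*x2) / (m1 + m2)
COM = (7.07*0.451 + 5.02*0.702) / (7.07 + 5.02)
Numerator = 6.7126
Denominator = 12.0900
COM = 0.5552


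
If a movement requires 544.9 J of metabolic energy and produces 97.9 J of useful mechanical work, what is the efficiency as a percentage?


eta = (W_mech / E_meta) * 100
eta = (97.9 / 544.9) * 100
ratio = 0.1797
eta = 17.9666


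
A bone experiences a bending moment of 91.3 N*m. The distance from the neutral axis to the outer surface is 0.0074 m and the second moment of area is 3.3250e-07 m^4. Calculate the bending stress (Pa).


sigma = M * c / I
sigma = 91.3 * 0.0074 / 3.3250e-07
M * c = 0.6756
sigma = 2.0319e+06


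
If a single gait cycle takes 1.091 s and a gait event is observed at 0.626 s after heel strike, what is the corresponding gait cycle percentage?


pct = (event_time / cycle_time) * 100
pct = (0.626 / 1.091) * 100
ratio = 0.5738
pct = 57.3786


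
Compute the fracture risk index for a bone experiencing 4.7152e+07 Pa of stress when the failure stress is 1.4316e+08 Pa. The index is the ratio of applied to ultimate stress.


FRI = applied / ultimate
FRI = 4.7152e+07 / 1.4316e+08
FRI = 0.3294


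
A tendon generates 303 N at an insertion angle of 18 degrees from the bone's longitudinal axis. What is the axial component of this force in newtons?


F_eff = F_tendon * cos(theta)
theta = 18 deg = 0.3142 rad
cos(theta) = 0.9511
F_eff = 303 * 0.9511
F_eff = 288.1701


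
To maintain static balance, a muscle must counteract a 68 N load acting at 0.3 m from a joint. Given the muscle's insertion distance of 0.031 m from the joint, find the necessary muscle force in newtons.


F_muscle = W * d_load / d_muscle
F_muscle = 68 * 0.3 / 0.031
Numerator = 20.4000
F_muscle = 658.0645


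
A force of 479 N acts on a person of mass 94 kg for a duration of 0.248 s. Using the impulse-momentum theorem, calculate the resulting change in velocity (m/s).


J = F * dt = 479 * 0.248 = 118.7920 N*s
delta_v = J / m
delta_v = 118.7920 / 94
delta_v = 1.2637


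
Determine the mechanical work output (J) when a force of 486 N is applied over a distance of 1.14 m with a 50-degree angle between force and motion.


W = F * d * cos(theta)
theta = 50 deg = 0.8727 rad
cos(theta) = 0.6428
W = 486 * 1.14 * 0.6428
W = 356.1300


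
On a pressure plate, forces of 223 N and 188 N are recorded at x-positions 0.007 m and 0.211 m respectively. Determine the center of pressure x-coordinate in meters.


COP_x = (F1*x1 + F2*x2) / (F1 + F2)
COP_x = (223*0.007 + 188*0.211) / (223 + 188)
Numerator = 41.2290
Denominator = 411
COP_x = 0.1003


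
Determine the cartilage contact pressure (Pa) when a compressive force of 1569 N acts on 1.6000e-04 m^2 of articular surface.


P = F / A
P = 1569 / 1.6000e-04
P = 9.8062e+06


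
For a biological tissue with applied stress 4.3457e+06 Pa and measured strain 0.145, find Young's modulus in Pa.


E = stress / strain
E = 4.3457e+06 / 0.145
E = 2.9970e+07


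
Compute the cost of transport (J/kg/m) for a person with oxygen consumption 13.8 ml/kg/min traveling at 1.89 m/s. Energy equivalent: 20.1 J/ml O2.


Power per kg = VO2 * 20.1 / 60
Power per kg = 13.8 * 20.1 / 60 = 4.6230 W/kg
Cost = power_per_kg / speed
Cost = 4.6230 / 1.89
Cost = 2.4460


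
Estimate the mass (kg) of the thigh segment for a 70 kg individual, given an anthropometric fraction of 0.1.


m_segment = body_mass * fraction
m_segment = 70 * 0.1
m_segment = 7.0000


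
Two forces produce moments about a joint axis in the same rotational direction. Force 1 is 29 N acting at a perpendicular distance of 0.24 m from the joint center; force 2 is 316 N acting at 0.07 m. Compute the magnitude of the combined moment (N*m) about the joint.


M = F1 * d1 + F2 * d2
M = 29 * 0.24 + 316 * 0.07
M = 6.9600 + 22.1200
M = 29.0800


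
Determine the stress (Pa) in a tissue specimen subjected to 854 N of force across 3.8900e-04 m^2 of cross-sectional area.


stress = F / A
stress = 854 / 3.8900e-04
stress = 2.1954e+06


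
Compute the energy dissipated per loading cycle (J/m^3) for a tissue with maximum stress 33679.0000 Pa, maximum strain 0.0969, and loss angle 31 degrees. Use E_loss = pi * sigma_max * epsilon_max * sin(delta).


E_loss = pi * sigma_max * epsilon_max * sin(delta)
delta = 31 deg = 0.5411 rad
sin(delta) = 0.5150
E_loss = pi * 33679.0000 * 0.0969 * 0.5150
E_loss = 5280.4651


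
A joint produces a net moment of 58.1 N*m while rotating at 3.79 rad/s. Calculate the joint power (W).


P = M * omega
P = 58.1 * 3.79
P = 220.1990


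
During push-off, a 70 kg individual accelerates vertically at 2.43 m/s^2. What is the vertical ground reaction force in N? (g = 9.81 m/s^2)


GRF = m * (g + a)
GRF = 70 * (9.81 + 2.43)
GRF = 70 * 12.2400
GRF = 856.8000


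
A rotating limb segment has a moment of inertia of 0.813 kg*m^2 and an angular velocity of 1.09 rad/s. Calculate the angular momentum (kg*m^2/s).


L = I * omega
L = 0.813 * 1.09
L = 0.8862


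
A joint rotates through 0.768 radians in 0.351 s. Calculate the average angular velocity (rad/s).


omega = delta_theta / delta_t
omega = 0.768 / 0.351
omega = 2.1880


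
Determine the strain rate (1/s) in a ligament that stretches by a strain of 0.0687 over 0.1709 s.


strain_rate = delta_strain / delta_t
strain_rate = 0.0687 / 0.1709
strain_rate = 0.4020


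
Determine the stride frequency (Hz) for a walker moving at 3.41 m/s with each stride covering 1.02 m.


f = v / stride_length
f = 3.41 / 1.02
f = 3.3431


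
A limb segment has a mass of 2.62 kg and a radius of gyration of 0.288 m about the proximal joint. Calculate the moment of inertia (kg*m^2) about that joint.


I = m * k^2
I = 2.62 * 0.288^2
k^2 = 0.0829
I = 0.2173


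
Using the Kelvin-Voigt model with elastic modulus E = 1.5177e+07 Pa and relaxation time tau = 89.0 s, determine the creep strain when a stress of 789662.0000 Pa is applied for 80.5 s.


epsilon(t) = (sigma/E) * (1 - exp(-t/tau))
sigma/E = 789662.0000 / 1.5177e+07 = 0.0520
exp(-t/tau) = exp(-80.5 / 89.0) = 0.4047
epsilon = 0.0520 * (1 - 0.4047)
epsilon = 0.0310


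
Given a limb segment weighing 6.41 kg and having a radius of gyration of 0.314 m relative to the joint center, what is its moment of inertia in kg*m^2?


I = m * k^2
I = 6.41 * 0.314^2
k^2 = 0.0986
I = 0.6320


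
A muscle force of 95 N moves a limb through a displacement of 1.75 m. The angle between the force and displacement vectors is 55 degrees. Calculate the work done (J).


W = F * d * cos(theta)
theta = 55 deg = 0.9599 rad
cos(theta) = 0.5736
W = 95 * 1.75 * 0.5736
W = 95.3571


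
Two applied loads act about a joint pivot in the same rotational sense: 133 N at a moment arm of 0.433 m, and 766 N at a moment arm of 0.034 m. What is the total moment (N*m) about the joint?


M = F1 * d1 + F2 * d2
M = 133 * 0.433 + 766 * 0.034
M = 57.5890 + 26.0440
M = 83.6330


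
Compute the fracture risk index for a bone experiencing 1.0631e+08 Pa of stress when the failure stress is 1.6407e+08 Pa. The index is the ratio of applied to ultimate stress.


FRI = applied / ultimate
FRI = 1.0631e+08 / 1.6407e+08
FRI = 0.6480


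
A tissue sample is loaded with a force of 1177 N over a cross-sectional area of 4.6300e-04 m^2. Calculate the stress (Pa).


stress = F / A
stress = 1177 / 4.6300e-04
stress = 2.5421e+06


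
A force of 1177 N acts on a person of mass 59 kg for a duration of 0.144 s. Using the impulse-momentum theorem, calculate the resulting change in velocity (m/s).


J = F * dt = 1177 * 0.144 = 169.4880 N*s
delta_v = J / m
delta_v = 169.4880 / 59
delta_v = 2.8727


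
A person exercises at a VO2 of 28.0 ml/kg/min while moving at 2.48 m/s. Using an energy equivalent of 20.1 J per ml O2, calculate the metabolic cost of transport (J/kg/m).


Power per kg = VO2 * 20.1 / 60
Power per kg = 28.0 * 20.1 / 60 = 9.3800 W/kg
Cost = power_per_kg / speed
Cost = 9.3800 / 2.48
Cost = 3.7823


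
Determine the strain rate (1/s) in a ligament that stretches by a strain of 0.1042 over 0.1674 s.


strain_rate = delta_strain / delta_t
strain_rate = 0.1042 / 0.1674
strain_rate = 0.6225


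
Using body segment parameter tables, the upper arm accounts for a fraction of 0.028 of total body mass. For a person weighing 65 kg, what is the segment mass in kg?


m_segment = body_mass * fraction
m_segment = 65 * 0.028
m_segment = 1.8200


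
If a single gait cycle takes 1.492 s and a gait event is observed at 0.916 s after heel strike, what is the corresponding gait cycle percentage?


pct = (event_time / cycle_time) * 100
pct = (0.916 / 1.492) * 100
ratio = 0.6139
pct = 61.3941


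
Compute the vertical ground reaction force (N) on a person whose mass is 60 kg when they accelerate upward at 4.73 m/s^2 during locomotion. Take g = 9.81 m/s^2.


GRF = m * (g + a)
GRF = 60 * (9.81 + 4.73)
GRF = 60 * 14.5400
GRF = 872.4000


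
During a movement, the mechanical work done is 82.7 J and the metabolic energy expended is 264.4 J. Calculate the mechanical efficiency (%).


eta = (W_mech / E_meta) * 100
eta = (82.7 / 264.4) * 100
ratio = 0.3128
eta = 31.2784


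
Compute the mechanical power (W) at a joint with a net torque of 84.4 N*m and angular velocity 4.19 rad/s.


P = M * omega
P = 84.4 * 4.19
P = 353.6360


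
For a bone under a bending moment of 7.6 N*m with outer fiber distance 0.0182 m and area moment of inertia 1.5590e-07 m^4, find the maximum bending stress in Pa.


sigma = M * c / I
sigma = 7.6 * 0.0182 / 1.5590e-07
M * c = 0.1383
sigma = 887235.4073


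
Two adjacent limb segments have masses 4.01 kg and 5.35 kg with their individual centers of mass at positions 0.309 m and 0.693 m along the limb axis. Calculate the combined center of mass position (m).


COM = (m1*x1 + m2*x2) / (m1 + m2)
COM = (4.01*0.309 + 5.35*0.693) / (4.01 + 5.35)
Numerator = 4.9466
Denominator = 9.3600
COM = 0.5285


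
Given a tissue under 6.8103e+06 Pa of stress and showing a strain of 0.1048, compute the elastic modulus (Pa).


E = stress / strain
E = 6.8103e+06 / 0.1048
E = 6.4984e+07


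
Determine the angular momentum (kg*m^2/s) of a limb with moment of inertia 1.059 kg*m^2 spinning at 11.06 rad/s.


L = I * omega
L = 1.059 * 11.06
L = 11.7125


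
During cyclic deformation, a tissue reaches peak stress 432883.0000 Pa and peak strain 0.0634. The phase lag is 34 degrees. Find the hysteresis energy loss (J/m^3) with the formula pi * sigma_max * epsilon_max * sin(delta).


E_loss = pi * sigma_max * epsilon_max * sin(delta)
delta = 34 deg = 0.5934 rad
sin(delta) = 0.5592
E_loss = pi * 432883.0000 * 0.0634 * 0.5592
E_loss = 48213.7945


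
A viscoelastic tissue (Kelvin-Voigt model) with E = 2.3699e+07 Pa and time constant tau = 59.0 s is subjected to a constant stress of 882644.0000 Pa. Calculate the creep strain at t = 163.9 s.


epsilon(t) = (sigma/E) * (1 - exp(-t/tau))
sigma/E = 882644.0000 / 2.3699e+07 = 0.0372
exp(-t/tau) = exp(-163.9 / 59.0) = 0.0622
epsilon = 0.0372 * (1 - 0.0622)
epsilon = 0.0349


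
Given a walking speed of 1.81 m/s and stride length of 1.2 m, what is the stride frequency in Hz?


f = v / stride_length
f = 1.81 / 1.2
f = 1.5083


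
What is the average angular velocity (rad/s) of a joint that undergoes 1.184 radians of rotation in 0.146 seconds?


omega = delta_theta / delta_t
omega = 1.184 / 0.146
omega = 8.1096


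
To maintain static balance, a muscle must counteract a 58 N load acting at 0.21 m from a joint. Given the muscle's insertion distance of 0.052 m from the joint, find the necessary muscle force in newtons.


F_muscle = W * d_load / d_muscle
F_muscle = 58 * 0.21 / 0.052
Numerator = 12.1800
F_muscle = 234.2308


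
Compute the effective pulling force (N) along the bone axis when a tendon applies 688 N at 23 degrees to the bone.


F_eff = F_tendon * cos(theta)
theta = 23 deg = 0.4014 rad
cos(theta) = 0.9205
F_eff = 688 * 0.9205
F_eff = 633.3073


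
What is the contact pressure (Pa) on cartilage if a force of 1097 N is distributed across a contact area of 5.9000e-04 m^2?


P = F / A
P = 1097 / 5.9000e-04
P = 1.8593e+06


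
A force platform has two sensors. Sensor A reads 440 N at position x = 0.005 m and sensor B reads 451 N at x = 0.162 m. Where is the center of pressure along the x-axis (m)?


COP_x = (F1*x1 + F2*x2) / (F1 + F2)
COP_x = (440*0.005 + 451*0.162) / (440 + 451)
Numerator = 75.2620
Denominator = 891
COP_x = 0.0845


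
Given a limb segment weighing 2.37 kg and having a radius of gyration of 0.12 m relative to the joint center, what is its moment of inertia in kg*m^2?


I = m * k^2
I = 2.37 * 0.12^2
k^2 = 0.0144
I = 0.0341


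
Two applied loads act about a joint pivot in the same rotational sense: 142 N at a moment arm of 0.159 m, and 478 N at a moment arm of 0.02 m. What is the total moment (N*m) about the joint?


M = F1 * d1 + F2 * d2
M = 142 * 0.159 + 478 * 0.02
M = 22.5780 + 9.5600
M = 32.1380


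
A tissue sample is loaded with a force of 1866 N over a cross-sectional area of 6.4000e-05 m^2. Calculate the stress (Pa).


stress = F / A
stress = 1866 / 6.4000e-05
stress = 2.9156e+07


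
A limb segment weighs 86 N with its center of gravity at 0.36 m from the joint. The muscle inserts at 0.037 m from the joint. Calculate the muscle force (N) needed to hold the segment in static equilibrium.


F_muscle = W * d_load / d_muscle
F_muscle = 86 * 0.36 / 0.037
Numerator = 30.9600
F_muscle = 836.7568


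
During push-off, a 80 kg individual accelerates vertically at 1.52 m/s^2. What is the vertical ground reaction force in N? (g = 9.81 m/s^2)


GRF = m * (g + a)
GRF = 80 * (9.81 + 1.52)
GRF = 80 * 11.3300
GRF = 906.4000


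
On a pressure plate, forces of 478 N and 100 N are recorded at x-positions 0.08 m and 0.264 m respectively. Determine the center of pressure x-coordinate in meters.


COP_x = (F1*x1 + F2*x2) / (F1 + F2)
COP_x = (478*0.08 + 100*0.264) / (478 + 100)
Numerator = 64.6400
Denominator = 578
COP_x = 0.1118


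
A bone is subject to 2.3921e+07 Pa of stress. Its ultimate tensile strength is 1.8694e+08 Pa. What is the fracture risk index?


FRI = applied / ultimate
FRI = 2.3921e+07 / 1.8694e+08
FRI = 0.1280


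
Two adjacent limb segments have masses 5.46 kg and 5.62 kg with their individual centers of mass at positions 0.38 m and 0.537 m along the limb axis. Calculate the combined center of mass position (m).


COM = (m1*x1 + m2*x2) / (m1 + m2)
COM = (5.46*0.38 + 5.62*0.537) / (5.46 + 5.62)
Numerator = 5.0927
Denominator = 11.0800
COM = 0.4596


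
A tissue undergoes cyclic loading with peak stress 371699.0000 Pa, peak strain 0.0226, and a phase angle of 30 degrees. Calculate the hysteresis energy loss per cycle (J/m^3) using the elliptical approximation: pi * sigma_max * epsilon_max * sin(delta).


E_loss = pi * sigma_max * epsilon_max * sin(delta)
delta = 30 deg = 0.5236 rad
sin(delta) = 0.5000
E_loss = pi * 371699.0000 * 0.0226 * 0.5000
E_loss = 13195.3134


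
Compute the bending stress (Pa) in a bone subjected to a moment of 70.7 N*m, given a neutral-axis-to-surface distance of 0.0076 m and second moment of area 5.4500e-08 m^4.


sigma = M * c / I
sigma = 70.7 * 0.0076 / 5.4500e-08
M * c = 0.5373
sigma = 9.8591e+06


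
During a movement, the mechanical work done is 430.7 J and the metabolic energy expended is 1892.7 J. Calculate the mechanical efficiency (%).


eta = (W_mech / E_meta) * 100
eta = (430.7 / 1892.7) * 100
ratio = 0.2276
eta = 22.7559


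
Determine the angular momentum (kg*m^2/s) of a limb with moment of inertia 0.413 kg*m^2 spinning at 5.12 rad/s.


L = I * omega
L = 0.413 * 5.12
L = 2.1146


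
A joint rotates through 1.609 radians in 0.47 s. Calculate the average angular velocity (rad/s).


omega = delta_theta / delta_t
omega = 1.609 / 0.47
omega = 3.4234


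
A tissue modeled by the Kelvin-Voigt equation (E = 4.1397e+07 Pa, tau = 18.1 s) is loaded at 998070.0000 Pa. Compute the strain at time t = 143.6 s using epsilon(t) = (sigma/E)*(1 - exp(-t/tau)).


epsilon(t) = (sigma/E) * (1 - exp(-t/tau))
sigma/E = 998070.0000 / 4.1397e+07 = 0.0241
exp(-t/tau) = exp(-143.6 / 18.1) = 3.5846e-04
epsilon = 0.0241 * (1 - 3.5846e-04)
epsilon = 0.0241


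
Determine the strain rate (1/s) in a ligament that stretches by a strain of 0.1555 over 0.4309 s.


strain_rate = delta_strain / delta_t
strain_rate = 0.1555 / 0.4309
strain_rate = 0.3609


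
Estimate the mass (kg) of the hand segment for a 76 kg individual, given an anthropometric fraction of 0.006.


m_segment = body_mass * fraction
m_segment = 76 * 0.006
m_segment = 0.4560


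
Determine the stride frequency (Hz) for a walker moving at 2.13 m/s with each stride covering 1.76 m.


f = v / stride_length
f = 2.13 / 1.76
f = 1.2102


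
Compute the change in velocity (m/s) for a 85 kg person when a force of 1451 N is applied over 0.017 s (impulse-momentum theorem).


J = F * dt = 1451 * 0.017 = 24.6670 N*s
delta_v = J / m
delta_v = 24.6670 / 85
delta_v = 0.2902


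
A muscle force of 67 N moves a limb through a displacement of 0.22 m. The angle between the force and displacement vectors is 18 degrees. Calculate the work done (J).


W = F * d * cos(theta)
theta = 18 deg = 0.3142 rad
cos(theta) = 0.9511
W = 67 * 0.22 * 0.9511
W = 14.0186


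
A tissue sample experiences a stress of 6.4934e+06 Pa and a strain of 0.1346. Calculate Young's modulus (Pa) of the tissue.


E = stress / strain
E = 6.4934e+06 / 0.1346
E = 4.8242e+07


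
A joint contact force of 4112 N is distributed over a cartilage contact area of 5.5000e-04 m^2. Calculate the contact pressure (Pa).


P = F / A
P = 4112 / 5.5000e-04
P = 7.4764e+06


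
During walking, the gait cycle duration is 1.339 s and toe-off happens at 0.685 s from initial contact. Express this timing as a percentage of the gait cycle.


pct = (event_time / cycle_time) * 100
pct = (0.685 / 1.339) * 100
ratio = 0.5116
pct = 51.1576


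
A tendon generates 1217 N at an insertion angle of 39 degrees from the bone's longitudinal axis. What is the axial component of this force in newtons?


F_eff = F_tendon * cos(theta)
theta = 39 deg = 0.6807 rad
cos(theta) = 0.7771
F_eff = 1217 * 0.7771
F_eff = 945.7866


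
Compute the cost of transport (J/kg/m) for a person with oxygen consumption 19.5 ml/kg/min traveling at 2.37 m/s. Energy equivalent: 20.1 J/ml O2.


Power per kg = VO2 * 20.1 / 60
Power per kg = 19.5 * 20.1 / 60 = 6.5325 W/kg
Cost = power_per_kg / speed
Cost = 6.5325 / 2.37
Cost = 2.7563


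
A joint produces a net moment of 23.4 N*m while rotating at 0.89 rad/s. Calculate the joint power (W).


P = M * omega
P = 23.4 * 0.89
P = 20.8260


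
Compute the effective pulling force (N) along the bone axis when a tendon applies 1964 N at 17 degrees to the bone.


F_eff = F_tendon * cos(theta)
theta = 17 deg = 0.2967 rad
cos(theta) = 0.9563
F_eff = 1964 * 0.9563
F_eff = 1878.1825


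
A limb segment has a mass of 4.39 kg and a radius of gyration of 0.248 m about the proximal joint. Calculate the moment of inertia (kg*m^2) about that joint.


I = m * k^2
I = 4.39 * 0.248^2
k^2 = 0.0615
I = 0.2700


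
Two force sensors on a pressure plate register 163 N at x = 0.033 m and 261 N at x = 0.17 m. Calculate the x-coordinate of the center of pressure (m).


COP_x = (F1*x1 + F2*x2) / (F1 + F2)
COP_x = (163*0.033 + 261*0.17) / (163 + 261)
Numerator = 49.7490
Denominator = 424
COP_x = 0.1173


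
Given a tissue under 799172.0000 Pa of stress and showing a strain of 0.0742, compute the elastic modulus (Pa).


E = stress / strain
E = 799172.0000 / 0.0742
E = 1.0771e+07


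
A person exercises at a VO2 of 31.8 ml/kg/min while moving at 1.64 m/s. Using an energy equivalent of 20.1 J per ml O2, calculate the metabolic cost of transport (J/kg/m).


Power per kg = VO2 * 20.1 / 60
Power per kg = 31.8 * 20.1 / 60 = 10.6530 W/kg
Cost = power_per_kg / speed
Cost = 10.6530 / 1.64
Cost = 6.4957


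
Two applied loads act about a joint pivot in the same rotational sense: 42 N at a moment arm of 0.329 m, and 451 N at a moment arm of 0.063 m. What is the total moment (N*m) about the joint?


M = F1 * d1 + F2 * d2
M = 42 * 0.329 + 451 * 0.063
M = 13.8180 + 28.4130
M = 42.2310


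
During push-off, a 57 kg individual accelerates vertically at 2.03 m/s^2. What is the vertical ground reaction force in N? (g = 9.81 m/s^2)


GRF = m * (g + a)
GRF = 57 * (9.81 + 2.03)
GRF = 57 * 11.8400
GRF = 674.8800


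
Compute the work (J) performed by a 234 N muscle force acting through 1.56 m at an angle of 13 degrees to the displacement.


W = F * d * cos(theta)
theta = 13 deg = 0.2269 rad
cos(theta) = 0.9744
W = 234 * 1.56 * 0.9744
W = 355.6840


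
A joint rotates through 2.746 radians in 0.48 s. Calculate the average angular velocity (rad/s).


omega = delta_theta / delta_t
omega = 2.746 / 0.48
omega = 5.7208


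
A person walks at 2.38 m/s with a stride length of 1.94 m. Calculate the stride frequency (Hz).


f = v / stride_length
f = 2.38 / 1.94
f = 1.2268


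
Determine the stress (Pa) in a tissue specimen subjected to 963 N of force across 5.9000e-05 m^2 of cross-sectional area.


stress = F / A
stress = 963 / 5.9000e-05
stress = 1.6322e+07


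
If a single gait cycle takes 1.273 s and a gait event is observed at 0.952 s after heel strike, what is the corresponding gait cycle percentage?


pct = (event_time / cycle_time) * 100
pct = (0.952 / 1.273) * 100
ratio = 0.7478
pct = 74.7840


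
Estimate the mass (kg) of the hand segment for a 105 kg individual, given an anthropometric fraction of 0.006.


m_segment = body_mass * fraction
m_segment = 105 * 0.006
m_segment = 0.6300


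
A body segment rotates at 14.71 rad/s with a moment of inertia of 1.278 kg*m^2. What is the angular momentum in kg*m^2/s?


L = I * omega
L = 1.278 * 14.71
L = 18.7994


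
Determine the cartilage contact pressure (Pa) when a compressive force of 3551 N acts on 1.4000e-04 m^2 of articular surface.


P = F / A
P = 3551 / 1.4000e-04
P = 2.5364e+07


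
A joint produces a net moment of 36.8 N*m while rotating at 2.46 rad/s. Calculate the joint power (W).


P = M * omega
P = 36.8 * 2.46
P = 90.5280


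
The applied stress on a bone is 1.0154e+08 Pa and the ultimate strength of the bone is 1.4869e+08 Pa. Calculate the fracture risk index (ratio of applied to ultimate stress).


FRI = applied / ultimate
FRI = 1.0154e+08 / 1.4869e+08
FRI = 0.6829


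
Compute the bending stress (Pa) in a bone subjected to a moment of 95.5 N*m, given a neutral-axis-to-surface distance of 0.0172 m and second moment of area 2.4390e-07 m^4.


sigma = M * c / I
sigma = 95.5 * 0.0172 / 2.4390e-07
M * c = 1.6426
sigma = 6.7347e+06


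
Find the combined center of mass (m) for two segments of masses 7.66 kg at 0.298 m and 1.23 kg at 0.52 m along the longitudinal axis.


COM = (m1*x1 + m2*x2) / (m1 + m2)
COM = (7.66*0.298 + 1.23*0.52) / (7.66 + 1.23)
Numerator = 2.9223
Denominator = 8.8900
COM = 0.3287


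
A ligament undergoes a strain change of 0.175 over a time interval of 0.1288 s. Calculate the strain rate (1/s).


strain_rate = delta_strain / delta_t
strain_rate = 0.175 / 0.1288
strain_rate = 1.3587


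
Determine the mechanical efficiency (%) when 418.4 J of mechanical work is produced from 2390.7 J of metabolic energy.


eta = (W_mech / E_meta) * 100
eta = (418.4 / 2390.7) * 100
ratio = 0.1750
eta = 17.5012


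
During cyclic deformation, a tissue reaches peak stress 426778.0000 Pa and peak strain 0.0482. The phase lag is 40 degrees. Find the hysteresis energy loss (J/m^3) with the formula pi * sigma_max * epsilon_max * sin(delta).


E_loss = pi * sigma_max * epsilon_max * sin(delta)
delta = 40 deg = 0.6981 rad
sin(delta) = 0.6428
E_loss = pi * 426778.0000 * 0.0482 * 0.6428
E_loss = 41539.9942


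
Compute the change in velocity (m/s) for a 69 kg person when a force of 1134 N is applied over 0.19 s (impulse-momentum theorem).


J = F * dt = 1134 * 0.19 = 215.4600 N*s
delta_v = J / m
delta_v = 215.4600 / 69
delta_v = 3.1226


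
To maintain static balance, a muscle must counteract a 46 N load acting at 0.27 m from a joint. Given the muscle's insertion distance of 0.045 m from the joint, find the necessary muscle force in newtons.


F_muscle = W * d_load / d_muscle
F_muscle = 46 * 0.27 / 0.045
Numerator = 12.4200
F_muscle = 276.0000


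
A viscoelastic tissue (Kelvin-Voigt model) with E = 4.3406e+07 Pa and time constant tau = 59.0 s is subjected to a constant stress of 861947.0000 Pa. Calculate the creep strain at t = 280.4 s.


epsilon(t) = (sigma/E) * (1 - exp(-t/tau))
sigma/E = 861947.0000 / 4.3406e+07 = 0.0199
exp(-t/tau) = exp(-280.4 / 59.0) = 0.0086
epsilon = 0.0199 * (1 - 0.0086)
epsilon = 0.0197


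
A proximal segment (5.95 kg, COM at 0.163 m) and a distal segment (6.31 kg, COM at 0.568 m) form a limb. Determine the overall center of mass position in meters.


COM = (m1*x1 + m2*x2) / (m1 + m2)
COM = (5.95*0.163 + 6.31*0.568) / (5.95 + 6.31)
Numerator = 4.5539
Denominator = 12.2600
COM = 0.3714


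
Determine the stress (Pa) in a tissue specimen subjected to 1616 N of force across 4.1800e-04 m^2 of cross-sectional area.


stress = F / A
stress = 1616 / 4.1800e-04
stress = 3.8660e+06


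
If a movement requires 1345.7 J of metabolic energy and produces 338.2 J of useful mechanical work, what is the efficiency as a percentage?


eta = (W_mech / E_meta) * 100
eta = (338.2 / 1345.7) * 100
ratio = 0.2513
eta = 25.1319


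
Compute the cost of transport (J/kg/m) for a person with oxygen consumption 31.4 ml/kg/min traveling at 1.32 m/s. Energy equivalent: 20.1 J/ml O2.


Power per kg = VO2 * 20.1 / 60
Power per kg = 31.4 * 20.1 / 60 = 10.5190 W/kg
Cost = power_per_kg / speed
Cost = 10.5190 / 1.32
Cost = 7.9689


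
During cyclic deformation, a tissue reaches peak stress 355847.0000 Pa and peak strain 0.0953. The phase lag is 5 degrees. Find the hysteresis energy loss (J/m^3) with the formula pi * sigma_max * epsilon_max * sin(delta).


E_loss = pi * sigma_max * epsilon_max * sin(delta)
delta = 5 deg = 0.0873 rad
sin(delta) = 0.0872
E_loss = pi * 355847.0000 * 0.0953 * 0.0872
E_loss = 9285.4315


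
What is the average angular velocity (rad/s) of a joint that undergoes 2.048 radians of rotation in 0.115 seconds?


omega = delta_theta / delta_t
omega = 2.048 / 0.115
omega = 17.8087


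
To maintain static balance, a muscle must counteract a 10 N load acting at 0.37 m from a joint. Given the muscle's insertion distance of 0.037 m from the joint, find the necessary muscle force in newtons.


F_muscle = W * d_load / d_muscle
F_muscle = 10 * 0.37 / 0.037
Numerator = 3.7000
F_muscle = 100.0000


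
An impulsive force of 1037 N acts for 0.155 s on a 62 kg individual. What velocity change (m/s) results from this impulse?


J = F * dt = 1037 * 0.155 = 160.7350 N*s
delta_v = J / m
delta_v = 160.7350 / 62
delta_v = 2.5925


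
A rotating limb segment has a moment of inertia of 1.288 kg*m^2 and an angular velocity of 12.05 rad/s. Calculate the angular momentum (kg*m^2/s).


L = I * omega
L = 1.288 * 12.05
L = 15.5204


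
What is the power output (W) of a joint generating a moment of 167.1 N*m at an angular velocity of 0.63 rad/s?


P = M * omega
P = 167.1 * 0.63
P = 105.2730


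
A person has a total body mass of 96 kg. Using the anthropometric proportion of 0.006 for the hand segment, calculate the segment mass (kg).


m_segment = body_mass * fraction
m_segment = 96 * 0.006
m_segment = 0.5760


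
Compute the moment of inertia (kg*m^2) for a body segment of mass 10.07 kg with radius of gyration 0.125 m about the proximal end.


I = m * k^2
I = 10.07 * 0.125^2
k^2 = 0.0156
I = 0.1573


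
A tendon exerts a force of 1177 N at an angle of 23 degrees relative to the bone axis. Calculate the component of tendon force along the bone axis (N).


F_eff = F_tendon * cos(theta)
theta = 23 deg = 0.4014 rad
cos(theta) = 0.9205
F_eff = 1177 * 0.9205
F_eff = 1083.4342


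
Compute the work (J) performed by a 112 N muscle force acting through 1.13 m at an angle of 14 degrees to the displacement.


W = F * d * cos(theta)
theta = 14 deg = 0.2443 rad
cos(theta) = 0.9703
W = 112 * 1.13 * 0.9703
W = 122.8006


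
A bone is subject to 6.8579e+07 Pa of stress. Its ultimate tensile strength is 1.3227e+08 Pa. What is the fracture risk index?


FRI = applied / ultimate
FRI = 6.8579e+07 / 1.3227e+08
FRI = 0.5185


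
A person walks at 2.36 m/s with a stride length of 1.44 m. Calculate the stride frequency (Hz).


f = v / stride_length
f = 2.36 / 1.44
f = 1.6389


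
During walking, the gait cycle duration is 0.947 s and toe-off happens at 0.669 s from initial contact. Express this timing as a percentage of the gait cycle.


pct = (event_time / cycle_time) * 100
pct = (0.669 / 0.947) * 100
ratio = 0.7064
pct = 70.6441


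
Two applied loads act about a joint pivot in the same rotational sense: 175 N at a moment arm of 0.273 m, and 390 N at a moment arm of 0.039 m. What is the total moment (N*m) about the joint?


M = F1 * d1 + F2 * d2
M = 175 * 0.273 + 390 * 0.039
M = 47.7750 + 15.2100
M = 62.9850


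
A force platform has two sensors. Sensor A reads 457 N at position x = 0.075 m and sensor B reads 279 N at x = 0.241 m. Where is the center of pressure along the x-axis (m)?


COP_x = (F1*x1 + F2*x2) / (F1 + F2)
COP_x = (457*0.075 + 279*0.241) / (457 + 279)
Numerator = 101.5140
Denominator = 736
COP_x = 0.1379


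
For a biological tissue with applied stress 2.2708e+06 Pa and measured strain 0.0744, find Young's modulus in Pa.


E = stress / strain
E = 2.2708e+06 / 0.0744
E = 3.0522e+07


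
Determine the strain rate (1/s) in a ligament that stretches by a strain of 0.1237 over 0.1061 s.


strain_rate = delta_strain / delta_t
strain_rate = 0.1237 / 0.1061
strain_rate = 1.1659


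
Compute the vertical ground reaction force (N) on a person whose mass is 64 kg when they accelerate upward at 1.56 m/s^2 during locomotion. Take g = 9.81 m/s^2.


GRF = m * (g + a)
GRF = 64 * (9.81 + 1.56)
GRF = 64 * 11.3700
GRF = 727.6800


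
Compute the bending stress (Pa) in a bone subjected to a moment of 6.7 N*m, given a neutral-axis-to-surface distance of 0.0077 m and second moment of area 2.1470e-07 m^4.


sigma = M * c / I
sigma = 6.7 * 0.0077 / 2.1470e-07
M * c = 0.0516
sigma = 240288.7750


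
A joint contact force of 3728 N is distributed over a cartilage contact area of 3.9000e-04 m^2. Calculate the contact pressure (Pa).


P = F / A
P = 3728 / 3.9000e-04
P = 9.5590e+06


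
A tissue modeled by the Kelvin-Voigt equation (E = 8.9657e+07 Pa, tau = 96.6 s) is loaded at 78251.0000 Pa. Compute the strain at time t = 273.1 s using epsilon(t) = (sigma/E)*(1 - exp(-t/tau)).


epsilon(t) = (sigma/E) * (1 - exp(-t/tau))
sigma/E = 78251.0000 / 8.9657e+07 = 8.7278e-04
exp(-t/tau) = exp(-273.1 / 96.6) = 0.0592
epsilon = 8.7278e-04 * (1 - 0.0592)
epsilon = 8.2113e-04


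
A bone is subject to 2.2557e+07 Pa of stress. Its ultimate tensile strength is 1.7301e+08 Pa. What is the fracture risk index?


FRI = applied / ultimate
FRI = 2.2557e+07 / 1.7301e+08
FRI = 0.1304


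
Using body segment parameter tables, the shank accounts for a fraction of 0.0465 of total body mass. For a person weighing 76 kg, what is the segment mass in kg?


m_segment = body_mass * fraction
m_segment = 76 * 0.0465
m_segment = 3.5340


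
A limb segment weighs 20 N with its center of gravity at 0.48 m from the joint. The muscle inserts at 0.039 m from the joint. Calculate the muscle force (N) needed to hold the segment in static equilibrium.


F_muscle = W * d_load / d_muscle
F_muscle = 20 * 0.48 / 0.039
Numerator = 9.6000
F_muscle = 246.1538


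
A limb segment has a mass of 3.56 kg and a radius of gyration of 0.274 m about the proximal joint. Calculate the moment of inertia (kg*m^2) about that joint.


I = m * k^2
I = 3.56 * 0.274^2
k^2 = 0.0751
I = 0.2673


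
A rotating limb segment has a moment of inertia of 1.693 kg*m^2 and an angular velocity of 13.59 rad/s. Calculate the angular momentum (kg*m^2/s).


L = I * omega
L = 1.693 * 13.59
L = 23.0079


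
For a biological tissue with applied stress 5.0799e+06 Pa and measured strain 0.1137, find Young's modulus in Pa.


E = stress / strain
E = 5.0799e+06 / 0.1137
E = 4.4678e+07


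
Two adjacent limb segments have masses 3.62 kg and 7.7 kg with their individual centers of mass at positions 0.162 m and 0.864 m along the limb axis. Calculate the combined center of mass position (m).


COM = (m1*x1 + m2*x2) / (m1 + m2)
COM = (3.62*0.162 + 7.7*0.864) / (3.62 + 7.7)
Numerator = 7.2392
Denominator = 11.3200
COM = 0.6395


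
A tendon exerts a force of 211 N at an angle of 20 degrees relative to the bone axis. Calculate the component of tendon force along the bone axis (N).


F_eff = F_tendon * cos(theta)
theta = 20 deg = 0.3491 rad
cos(theta) = 0.9397
F_eff = 211 * 0.9397
F_eff = 198.2751


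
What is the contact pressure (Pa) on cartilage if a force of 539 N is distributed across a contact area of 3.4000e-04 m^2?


P = F / A
P = 539 / 3.4000e-04
P = 1.5853e+06


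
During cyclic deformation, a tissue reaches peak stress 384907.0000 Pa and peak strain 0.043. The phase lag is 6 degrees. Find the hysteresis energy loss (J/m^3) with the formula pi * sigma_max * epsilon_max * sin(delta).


E_loss = pi * sigma_max * epsilon_max * sin(delta)
delta = 6 deg = 0.1047 rad
sin(delta) = 0.1045
E_loss = pi * 384907.0000 * 0.043 * 0.1045
E_loss = 5435.1146


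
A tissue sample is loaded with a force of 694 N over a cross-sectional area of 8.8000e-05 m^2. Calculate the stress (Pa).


stress = F / A
stress = 694 / 8.8000e-05
stress = 7.8864e+06


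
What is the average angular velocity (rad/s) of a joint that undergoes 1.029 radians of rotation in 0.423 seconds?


omega = delta_theta / delta_t
omega = 1.029 / 0.423
omega = 2.4326


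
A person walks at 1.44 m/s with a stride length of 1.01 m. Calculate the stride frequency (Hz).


f = v / stride_length
f = 1.44 / 1.01
f = 1.4257


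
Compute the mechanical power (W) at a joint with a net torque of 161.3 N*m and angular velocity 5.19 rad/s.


P = M * omega
P = 161.3 * 5.19
P = 837.1470


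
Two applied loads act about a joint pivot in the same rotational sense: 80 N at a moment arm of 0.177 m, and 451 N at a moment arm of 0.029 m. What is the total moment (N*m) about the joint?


M = F1 * d1 + F2 * d2
M = 80 * 0.177 + 451 * 0.029
M = 14.1600 + 13.0790
M = 27.2390


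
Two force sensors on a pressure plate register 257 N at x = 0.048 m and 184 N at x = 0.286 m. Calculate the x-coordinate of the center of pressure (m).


COP_x = (F1*x1 + F2*x2) / (F1 + F2)
COP_x = (257*0.048 + 184*0.286) / (257 + 184)
Numerator = 64.9600
Denominator = 441
COP_x = 0.1473


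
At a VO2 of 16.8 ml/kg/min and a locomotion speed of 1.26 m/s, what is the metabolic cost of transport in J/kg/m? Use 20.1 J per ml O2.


Power per kg = VO2 * 20.1 / 60
Power per kg = 16.8 * 20.1 / 60 = 5.6280 W/kg
Cost = power_per_kg / speed
Cost = 5.6280 / 1.26
Cost = 4.4667


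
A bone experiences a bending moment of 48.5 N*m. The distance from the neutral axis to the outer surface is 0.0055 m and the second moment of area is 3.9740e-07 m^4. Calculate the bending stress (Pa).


sigma = M * c / I
sigma = 48.5 * 0.0055 / 3.9740e-07
M * c = 0.2667
sigma = 671238.0473


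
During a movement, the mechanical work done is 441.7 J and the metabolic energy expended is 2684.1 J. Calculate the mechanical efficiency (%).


eta = (W_mech / E_meta) * 100
eta = (441.7 / 2684.1) * 100
ratio = 0.1646
eta = 16.4562
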